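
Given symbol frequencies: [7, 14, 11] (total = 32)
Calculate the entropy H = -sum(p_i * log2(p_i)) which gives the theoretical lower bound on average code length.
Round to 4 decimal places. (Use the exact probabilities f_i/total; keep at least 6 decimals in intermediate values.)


Per-symbol terms -p_i * log2(p_i) with p_i = f_i/32:
  p = 7/32 = 0.218750: log2(p) = -2.192645, -p*log2(p) = 0.479641
  p = 14/32 = 0.437500: log2(p) = -1.192645, -p*log2(p) = 0.521782
  p = 11/32 = 0.343750: log2(p) = -1.540568, -p*log2(p) = 0.529570
H = 0.479641 + 0.521782 + 0.529570 = 1.530993

H = 1.531 bits/symbol


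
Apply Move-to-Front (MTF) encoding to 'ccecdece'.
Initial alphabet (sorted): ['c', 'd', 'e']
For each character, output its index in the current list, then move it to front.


MTF encoding:
'c': index 0 in ['c', 'd', 'e'] -> ['c', 'd', 'e']
'c': index 0 in ['c', 'd', 'e'] -> ['c', 'd', 'e']
'e': index 2 in ['c', 'd', 'e'] -> ['e', 'c', 'd']
'c': index 1 in ['e', 'c', 'd'] -> ['c', 'e', 'd']
'd': index 2 in ['c', 'e', 'd'] -> ['d', 'c', 'e']
'e': index 2 in ['d', 'c', 'e'] -> ['e', 'd', 'c']
'c': index 2 in ['e', 'd', 'c'] -> ['c', 'e', 'd']
'e': index 1 in ['c', 'e', 'd'] -> ['e', 'c', 'd']


Output: [0, 0, 2, 1, 2, 2, 2, 1]


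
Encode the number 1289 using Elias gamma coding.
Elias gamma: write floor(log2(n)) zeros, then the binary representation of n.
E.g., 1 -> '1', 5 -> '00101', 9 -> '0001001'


num_bits = floor(log2(1289)) + 1 = 11
leading_zeros = num_bits - 1 = 10
binary(1289) = 10100001001

Elias gamma(1289) = '0000000000' + '10100001001' = 000000000010100001001 (21 bits)


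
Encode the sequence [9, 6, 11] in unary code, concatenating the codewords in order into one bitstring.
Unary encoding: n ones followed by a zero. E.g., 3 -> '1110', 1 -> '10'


Encode each number as n ones followed by a terminating 0:
  9 -> 1111111110 (10 bits)
  6 -> 1111110 (7 bits)
  11 -> 111111111110 (12 bits)
Total length = 10 + 7 + 12 = 29 bits.

Unary([9, 6, 11]) = 11111111101111110111111111110 (29 bits)


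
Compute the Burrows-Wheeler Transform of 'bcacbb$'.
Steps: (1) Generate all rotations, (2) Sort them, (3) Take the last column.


Rotations (sorted):
  0: $bcacbb -> last char: b
  1: acbb$bc -> last char: c
  2: b$bcacb -> last char: b
  3: bb$bcac -> last char: c
  4: bcacbb$ -> last char: $
  5: cacbb$b -> last char: b
  6: cbb$bca -> last char: a


BWT = bcbc$ba


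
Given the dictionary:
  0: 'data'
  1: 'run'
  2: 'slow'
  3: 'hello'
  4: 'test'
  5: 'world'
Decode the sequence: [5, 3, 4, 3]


Look up each index in the dictionary:
  5 -> 'world'
  3 -> 'hello'
  4 -> 'test'
  3 -> 'hello'

Decoded: "world hello test hello"


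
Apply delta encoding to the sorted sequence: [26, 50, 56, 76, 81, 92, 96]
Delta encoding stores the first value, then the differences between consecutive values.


First value: 26
Deltas:
  50 - 26 = 24
  56 - 50 = 6
  76 - 56 = 20
  81 - 76 = 5
  92 - 81 = 11
  96 - 92 = 4


Delta encoded: [26, 24, 6, 20, 5, 11, 4]


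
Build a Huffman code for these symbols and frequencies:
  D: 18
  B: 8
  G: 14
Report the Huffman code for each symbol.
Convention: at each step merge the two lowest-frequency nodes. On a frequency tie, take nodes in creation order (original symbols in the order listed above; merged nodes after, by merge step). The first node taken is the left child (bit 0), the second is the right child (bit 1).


Huffman tree construction:
Step 1: Merge B(8) + G(14) = 22
Step 2: Merge D(18) + (B+G)(22) = 40
Read each symbol's code off the tree from the root (left child = 0, right child = 1).

Codes:
  D: 0 (length 1)
  B: 10 (length 2)
  G: 11 (length 2)
Average code length: 62/40 = 1.5500 bits/symbol


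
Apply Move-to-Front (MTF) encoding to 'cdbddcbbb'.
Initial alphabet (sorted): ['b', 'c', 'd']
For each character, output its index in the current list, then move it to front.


MTF encoding:
'c': index 1 in ['b', 'c', 'd'] -> ['c', 'b', 'd']
'd': index 2 in ['c', 'b', 'd'] -> ['d', 'c', 'b']
'b': index 2 in ['d', 'c', 'b'] -> ['b', 'd', 'c']
'd': index 1 in ['b', 'd', 'c'] -> ['d', 'b', 'c']
'd': index 0 in ['d', 'b', 'c'] -> ['d', 'b', 'c']
'c': index 2 in ['d', 'b', 'c'] -> ['c', 'd', 'b']
'b': index 2 in ['c', 'd', 'b'] -> ['b', 'c', 'd']
'b': index 0 in ['b', 'c', 'd'] -> ['b', 'c', 'd']
'b': index 0 in ['b', 'c', 'd'] -> ['b', 'c', 'd']


Output: [1, 2, 2, 1, 0, 2, 2, 0, 0]


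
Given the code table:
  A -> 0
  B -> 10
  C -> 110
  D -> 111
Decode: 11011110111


Decoding:
110 -> C
111 -> D
10 -> B
111 -> D


Result: CDBD


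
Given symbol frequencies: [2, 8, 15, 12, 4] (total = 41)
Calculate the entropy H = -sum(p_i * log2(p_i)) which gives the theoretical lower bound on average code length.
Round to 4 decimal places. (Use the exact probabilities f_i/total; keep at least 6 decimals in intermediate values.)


Per-symbol terms -p_i * log2(p_i) with p_i = f_i/41:
  p = 2/41 = 0.048780: log2(p) = -4.357552, -p*log2(p) = 0.212564
  p = 8/41 = 0.195122: log2(p) = -2.357552, -p*log2(p) = 0.460010
  p = 15/41 = 0.365854: log2(p) = -1.450661, -p*log2(p) = 0.530730
  p = 12/41 = 0.292683: log2(p) = -1.772590, -p*log2(p) = 0.518807
  p = 4/41 = 0.097561: log2(p) = -3.357552, -p*log2(p) = 0.327566
H = 0.212564 + 0.460010 + 0.530730 + 0.518807 + 0.327566 = 2.049677

H = 2.0497 bits/symbol


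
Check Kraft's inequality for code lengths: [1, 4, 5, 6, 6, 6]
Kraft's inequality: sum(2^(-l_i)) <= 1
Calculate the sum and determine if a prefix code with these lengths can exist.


Sum = 2^(-1) + 2^(-4) + 2^(-5) + 2^(-6) + 2^(-6) + 2^(-6)
    = 0.5 + 0.0625 + 0.03125 + 0.015625 + 0.015625 + 0.015625
    = 41/64 = 0.640625
Since 0.640625 <= 1, Kraft's inequality IS satisfied.
A prefix code with these lengths CAN exist.

Kraft sum = 0.640625. Satisfied.


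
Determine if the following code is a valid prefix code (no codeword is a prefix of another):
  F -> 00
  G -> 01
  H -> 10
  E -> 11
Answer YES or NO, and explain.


Checking each pair (does one codeword prefix another?):
  F='00' vs G='01': no prefix
  F='00' vs H='10': no prefix
  F='00' vs E='11': no prefix
  G='01' vs F='00': no prefix
  G='01' vs H='10': no prefix
  G='01' vs E='11': no prefix
  H='10' vs F='00': no prefix
  H='10' vs G='01': no prefix
  H='10' vs E='11': no prefix
  E='11' vs F='00': no prefix
  E='11' vs G='01': no prefix
  E='11' vs H='10': no prefix
No violation found over all pairs.

YES -- this is a valid prefix code. No codeword is a prefix of any other codeword.


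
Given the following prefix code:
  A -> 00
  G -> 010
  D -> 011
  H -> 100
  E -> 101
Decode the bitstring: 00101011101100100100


Decoding step by step:
Bits 00 -> A
Bits 101 -> E
Bits 011 -> D
Bits 101 -> E
Bits 100 -> H
Bits 100 -> H
Bits 100 -> H


Decoded message: AEDEHHH


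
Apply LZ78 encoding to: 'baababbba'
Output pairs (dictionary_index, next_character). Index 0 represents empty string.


LZ78 encoding steps:
Dictionary: {0: ''}
Step 1: w='' (idx 0), next='b' -> output (0, 'b'), add 'b' as idx 1
Step 2: w='' (idx 0), next='a' -> output (0, 'a'), add 'a' as idx 2
Step 3: w='a' (idx 2), next='b' -> output (2, 'b'), add 'ab' as idx 3
Step 4: w='ab' (idx 3), next='b' -> output (3, 'b'), add 'abb' as idx 4
Step 5: w='b' (idx 1), next='a' -> output (1, 'a'), add 'ba' as idx 5


Encoded: [(0, 'b'), (0, 'a'), (2, 'b'), (3, 'b'), (1, 'a')]


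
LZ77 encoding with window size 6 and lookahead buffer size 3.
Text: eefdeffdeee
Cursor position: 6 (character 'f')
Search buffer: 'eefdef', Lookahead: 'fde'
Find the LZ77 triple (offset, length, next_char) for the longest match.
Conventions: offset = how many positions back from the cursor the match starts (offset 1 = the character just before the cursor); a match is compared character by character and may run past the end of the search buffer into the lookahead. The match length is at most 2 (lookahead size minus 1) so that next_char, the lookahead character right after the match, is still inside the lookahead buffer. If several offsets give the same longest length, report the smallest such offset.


Try each offset into the search buffer:
  offset=1 (pos 5, char 'f'): match length 1
  offset=2 (pos 4, char 'e'): match length 0
  offset=3 (pos 3, char 'd'): match length 0
  offset=4 (pos 2, char 'f'): match length 2
  offset=5 (pos 1, char 'e'): match length 0
  offset=6 (pos 0, char 'e'): match length 0
Longest match has length 2 at offset 4.
next_char = character at position 6 + 2 = 8 -> 'e'

Best match: offset=4, length=2 (matching 'fd' starting at position 2)
LZ77 triple: (4, 2, 'e')


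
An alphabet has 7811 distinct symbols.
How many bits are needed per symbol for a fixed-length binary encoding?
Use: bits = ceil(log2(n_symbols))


log2(7811) = 12.9313
Bracket: 2^12 = 4096 < 7811 <= 2^13 = 8192
So ceil(log2(7811)) = 13

bits = ceil(log2(7811)) = ceil(12.9313) = 13 bits


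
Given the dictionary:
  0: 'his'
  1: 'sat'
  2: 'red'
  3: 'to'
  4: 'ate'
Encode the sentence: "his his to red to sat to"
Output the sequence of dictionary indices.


Look up each word in the dictionary:
  'his' -> 0
  'his' -> 0
  'to' -> 3
  'red' -> 2
  'to' -> 3
  'sat' -> 1
  'to' -> 3

Encoded: [0, 0, 3, 2, 3, 1, 3]


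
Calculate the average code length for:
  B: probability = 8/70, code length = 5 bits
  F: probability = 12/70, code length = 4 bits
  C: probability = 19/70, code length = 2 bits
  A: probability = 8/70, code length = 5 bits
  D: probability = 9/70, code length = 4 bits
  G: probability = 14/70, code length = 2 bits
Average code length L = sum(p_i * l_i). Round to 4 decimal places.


Weighted contributions p_i * l_i:
  B: (8/70) * 5 = 40/70
  F: (12/70) * 4 = 48/70
  C: (19/70) * 2 = 38/70
  A: (8/70) * 5 = 40/70
  D: (9/70) * 4 = 36/70
  G: (14/70) * 2 = 28/70
Sum = (40 + 48 + 38 + 40 + 36 + 28)/70 = 230/70

L = 230/70 = 3.2857 bits/symbol


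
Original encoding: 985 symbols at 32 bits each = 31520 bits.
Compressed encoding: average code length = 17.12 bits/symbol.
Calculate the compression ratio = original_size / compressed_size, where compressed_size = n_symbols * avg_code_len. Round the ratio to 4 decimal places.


original_size = n_symbols * orig_bits = 985 * 32 = 31520 bits
compressed_size = n_symbols * avg_code_len = 985 * 17.12 = 16863.2 bits
ratio = original_size / compressed_size = 31520 / 16863.2 = 1.8692

Compression ratio = 1.8692


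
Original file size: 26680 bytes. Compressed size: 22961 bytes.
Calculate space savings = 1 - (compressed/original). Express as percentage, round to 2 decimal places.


ratio = compressed/original = 22961/26680 = 0.860607
savings = 1 - ratio = 1 - 0.860607 = 0.139393
as a percentage: 0.139393 * 100 = 13.94%

Space savings = 1 - 22961/26680 = 13.94%


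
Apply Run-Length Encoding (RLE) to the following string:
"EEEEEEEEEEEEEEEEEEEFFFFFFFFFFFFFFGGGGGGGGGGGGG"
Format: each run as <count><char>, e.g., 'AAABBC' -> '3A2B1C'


Scanning runs left to right:
  i=0: run of 'E' x 19 -> '19E'
  i=19: run of 'F' x 14 -> '14F'
  i=33: run of 'G' x 13 -> '13G'

RLE = 19E14F13G


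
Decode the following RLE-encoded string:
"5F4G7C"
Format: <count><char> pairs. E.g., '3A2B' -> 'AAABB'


Expanding each <count><char> pair:
  5F -> 'FFFFF'
  4G -> 'GGGG'
  7C -> 'CCCCCCC'

Decoded = FFFFFGGGGCCCCCCC


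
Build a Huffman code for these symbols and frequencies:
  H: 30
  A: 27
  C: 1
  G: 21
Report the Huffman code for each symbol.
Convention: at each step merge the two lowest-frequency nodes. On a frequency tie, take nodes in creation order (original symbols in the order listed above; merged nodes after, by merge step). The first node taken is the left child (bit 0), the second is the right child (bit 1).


Huffman tree construction:
Step 1: Merge C(1) + G(21) = 22
Step 2: Merge (C+G)(22) + A(27) = 49
Step 3: Merge H(30) + ((C+G)+A)(49) = 79
Read each symbol's code off the tree from the root (left child = 0, right child = 1).

Codes:
  H: 0 (length 1)
  A: 11 (length 2)
  C: 100 (length 3)
  G: 101 (length 3)
Average code length: 150/79 = 1.8987 bits/symbol


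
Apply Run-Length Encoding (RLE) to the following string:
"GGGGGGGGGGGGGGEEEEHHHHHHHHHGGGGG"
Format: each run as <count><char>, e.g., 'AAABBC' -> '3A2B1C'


Scanning runs left to right:
  i=0: run of 'G' x 14 -> '14G'
  i=14: run of 'E' x 4 -> '4E'
  i=18: run of 'H' x 9 -> '9H'
  i=27: run of 'G' x 5 -> '5G'

RLE = 14G4E9H5G


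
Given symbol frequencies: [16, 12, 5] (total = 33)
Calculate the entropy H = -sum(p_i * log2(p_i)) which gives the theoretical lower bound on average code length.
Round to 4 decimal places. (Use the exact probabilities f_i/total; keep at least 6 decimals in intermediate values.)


Per-symbol terms -p_i * log2(p_i) with p_i = f_i/33:
  p = 16/33 = 0.484848: log2(p) = -1.044394, -p*log2(p) = 0.506373
  p = 12/33 = 0.363636: log2(p) = -1.459432, -p*log2(p) = 0.530702
  p = 5/33 = 0.151515: log2(p) = -2.722466, -p*log2(p) = 0.412495
H = 0.506373 + 0.530702 + 0.412495 = 1.449570

H = 1.4496 bits/symbol


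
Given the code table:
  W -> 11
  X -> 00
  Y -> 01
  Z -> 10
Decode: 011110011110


Decoding:
01 -> Y
11 -> W
10 -> Z
01 -> Y
11 -> W
10 -> Z


Result: YWZYWZ


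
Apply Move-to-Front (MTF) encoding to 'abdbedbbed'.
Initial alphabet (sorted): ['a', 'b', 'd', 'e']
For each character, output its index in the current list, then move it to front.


MTF encoding:
'a': index 0 in ['a', 'b', 'd', 'e'] -> ['a', 'b', 'd', 'e']
'b': index 1 in ['a', 'b', 'd', 'e'] -> ['b', 'a', 'd', 'e']
'd': index 2 in ['b', 'a', 'd', 'e'] -> ['d', 'b', 'a', 'e']
'b': index 1 in ['d', 'b', 'a', 'e'] -> ['b', 'd', 'a', 'e']
'e': index 3 in ['b', 'd', 'a', 'e'] -> ['e', 'b', 'd', 'a']
'd': index 2 in ['e', 'b', 'd', 'a'] -> ['d', 'e', 'b', 'a']
'b': index 2 in ['d', 'e', 'b', 'a'] -> ['b', 'd', 'e', 'a']
'b': index 0 in ['b', 'd', 'e', 'a'] -> ['b', 'd', 'e', 'a']
'e': index 2 in ['b', 'd', 'e', 'a'] -> ['e', 'b', 'd', 'a']
'd': index 2 in ['e', 'b', 'd', 'a'] -> ['d', 'e', 'b', 'a']


Output: [0, 1, 2, 1, 3, 2, 2, 0, 2, 2]


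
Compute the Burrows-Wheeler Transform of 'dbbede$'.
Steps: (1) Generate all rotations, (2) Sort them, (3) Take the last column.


Rotations (sorted):
  0: $dbbede -> last char: e
  1: bbede$d -> last char: d
  2: bede$db -> last char: b
  3: dbbede$ -> last char: $
  4: de$dbbe -> last char: e
  5: e$dbbed -> last char: d
  6: ede$dbb -> last char: b


BWT = edb$edb


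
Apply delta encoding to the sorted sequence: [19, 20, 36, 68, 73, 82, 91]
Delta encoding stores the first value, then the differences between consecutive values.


First value: 19
Deltas:
  20 - 19 = 1
  36 - 20 = 16
  68 - 36 = 32
  73 - 68 = 5
  82 - 73 = 9
  91 - 82 = 9


Delta encoded: [19, 1, 16, 32, 5, 9, 9]


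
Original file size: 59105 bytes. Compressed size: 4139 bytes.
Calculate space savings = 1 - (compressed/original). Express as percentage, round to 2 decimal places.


ratio = compressed/original = 4139/59105 = 0.070028
savings = 1 - ratio = 1 - 0.070028 = 0.929972
as a percentage: 0.929972 * 100 = 93.0%

Space savings = 1 - 4139/59105 = 93.0%


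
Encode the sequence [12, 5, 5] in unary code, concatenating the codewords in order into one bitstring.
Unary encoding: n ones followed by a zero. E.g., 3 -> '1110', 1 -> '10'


Encode each number as n ones followed by a terminating 0:
  12 -> 1111111111110 (13 bits)
  5 -> 111110 (6 bits)
  5 -> 111110 (6 bits)
Total length = 13 + 6 + 6 = 25 bits.

Unary([12, 5, 5]) = 1111111111110111110111110 (25 bits)


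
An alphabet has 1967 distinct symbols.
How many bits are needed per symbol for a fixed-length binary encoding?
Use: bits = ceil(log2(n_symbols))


log2(1967) = 10.9418
Bracket: 2^10 = 1024 < 1967 <= 2^11 = 2048
So ceil(log2(1967)) = 11

bits = ceil(log2(1967)) = ceil(10.9418) = 11 bits


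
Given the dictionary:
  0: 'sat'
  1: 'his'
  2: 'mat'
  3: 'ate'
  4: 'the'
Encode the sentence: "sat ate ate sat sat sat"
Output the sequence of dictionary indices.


Look up each word in the dictionary:
  'sat' -> 0
  'ate' -> 3
  'ate' -> 3
  'sat' -> 0
  'sat' -> 0
  'sat' -> 0

Encoded: [0, 3, 3, 0, 0, 0]


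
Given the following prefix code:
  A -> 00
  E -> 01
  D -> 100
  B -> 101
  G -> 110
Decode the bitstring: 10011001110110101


Decoding step by step:
Bits 100 -> D
Bits 110 -> G
Bits 01 -> E
Bits 110 -> G
Bits 110 -> G
Bits 101 -> B


Decoded message: DGEGGB


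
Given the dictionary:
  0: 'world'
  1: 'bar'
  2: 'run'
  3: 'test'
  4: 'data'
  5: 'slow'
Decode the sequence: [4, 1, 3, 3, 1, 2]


Look up each index in the dictionary:
  4 -> 'data'
  1 -> 'bar'
  3 -> 'test'
  3 -> 'test'
  1 -> 'bar'
  2 -> 'run'

Decoded: "data bar test test bar run"


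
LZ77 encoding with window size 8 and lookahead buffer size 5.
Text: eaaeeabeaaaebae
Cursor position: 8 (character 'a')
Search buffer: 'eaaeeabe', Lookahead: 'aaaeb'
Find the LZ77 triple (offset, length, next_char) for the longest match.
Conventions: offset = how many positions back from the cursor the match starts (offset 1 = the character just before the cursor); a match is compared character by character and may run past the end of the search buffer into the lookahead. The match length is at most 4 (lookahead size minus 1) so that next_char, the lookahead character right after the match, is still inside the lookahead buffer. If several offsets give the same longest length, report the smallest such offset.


Try each offset into the search buffer:
  offset=1 (pos 7, char 'e'): match length 0
  offset=2 (pos 6, char 'b'): match length 0
  offset=3 (pos 5, char 'a'): match length 1
  offset=4 (pos 4, char 'e'): match length 0
  offset=5 (pos 3, char 'e'): match length 0
  offset=6 (pos 2, char 'a'): match length 1
  offset=7 (pos 1, char 'a'): match length 2
  offset=8 (pos 0, char 'e'): match length 0
Longest match has length 2 at offset 7.
next_char = character at position 8 + 2 = 10 -> 'a'

Best match: offset=7, length=2 (matching 'aa' starting at position 1)
LZ77 triple: (7, 2, 'a')


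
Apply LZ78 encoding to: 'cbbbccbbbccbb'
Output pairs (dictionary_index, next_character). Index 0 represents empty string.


LZ78 encoding steps:
Dictionary: {0: ''}
Step 1: w='' (idx 0), next='c' -> output (0, 'c'), add 'c' as idx 1
Step 2: w='' (idx 0), next='b' -> output (0, 'b'), add 'b' as idx 2
Step 3: w='b' (idx 2), next='b' -> output (2, 'b'), add 'bb' as idx 3
Step 4: w='c' (idx 1), next='c' -> output (1, 'c'), add 'cc' as idx 4
Step 5: w='bb' (idx 3), next='b' -> output (3, 'b'), add 'bbb' as idx 5
Step 6: w='cc' (idx 4), next='b' -> output (4, 'b'), add 'ccb' as idx 6
Step 7: w='b' (idx 2), end of input -> output (2, '')


Encoded: [(0, 'c'), (0, 'b'), (2, 'b'), (1, 'c'), (3, 'b'), (4, 'b'), (2, '')]


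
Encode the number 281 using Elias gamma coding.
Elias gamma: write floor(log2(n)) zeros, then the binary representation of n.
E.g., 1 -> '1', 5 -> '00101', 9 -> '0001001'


num_bits = floor(log2(281)) + 1 = 9
leading_zeros = num_bits - 1 = 8
binary(281) = 100011001

Elias gamma(281) = '00000000' + '100011001' = 00000000100011001 (17 bits)


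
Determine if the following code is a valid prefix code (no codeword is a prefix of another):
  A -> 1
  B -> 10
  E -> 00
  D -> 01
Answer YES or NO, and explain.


Checking each pair (does one codeword prefix another?):
  A='1' vs B='10': prefix -- VIOLATION

NO -- this is NOT a valid prefix code. A (1) is a prefix of B (10).


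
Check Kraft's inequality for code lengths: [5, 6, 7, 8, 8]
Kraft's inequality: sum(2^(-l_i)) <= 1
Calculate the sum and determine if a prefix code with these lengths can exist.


Sum = 2^(-5) + 2^(-6) + 2^(-7) + 2^(-8) + 2^(-8)
    = 0.03125 + 0.015625 + 0.0078125 + 0.00390625 + 0.00390625
    = 16/256 = 0.0625
Since 0.0625 <= 1, Kraft's inequality IS satisfied.
A prefix code with these lengths CAN exist.

Kraft sum = 0.0625. Satisfied.


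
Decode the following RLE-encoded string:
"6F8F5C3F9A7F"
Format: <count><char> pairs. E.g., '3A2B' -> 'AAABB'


Expanding each <count><char> pair:
  6F -> 'FFFFFF'
  8F -> 'FFFFFFFF'
  5C -> 'CCCCC'
  3F -> 'FFF'
  9A -> 'AAAAAAAAA'
  7F -> 'FFFFFFF'

Decoded = FFFFFFFFFFFFFFCCCCCFFFAAAAAAAAAFFFFFFF


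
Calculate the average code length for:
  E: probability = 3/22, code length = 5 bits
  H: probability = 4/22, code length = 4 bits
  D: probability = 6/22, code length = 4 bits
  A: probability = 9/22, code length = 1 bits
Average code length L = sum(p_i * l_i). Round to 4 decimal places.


Weighted contributions p_i * l_i:
  E: (3/22) * 5 = 15/22
  H: (4/22) * 4 = 16/22
  D: (6/22) * 4 = 24/22
  A: (9/22) * 1 = 9/22
Sum = (15 + 16 + 24 + 9)/22 = 64/22

L = 64/22 = 2.9091 bits/symbol


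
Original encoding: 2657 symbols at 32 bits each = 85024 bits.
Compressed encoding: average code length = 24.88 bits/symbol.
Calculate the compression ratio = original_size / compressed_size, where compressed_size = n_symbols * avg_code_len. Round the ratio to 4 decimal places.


original_size = n_symbols * orig_bits = 2657 * 32 = 85024 bits
compressed_size = n_symbols * avg_code_len = 2657 * 24.88 = 66106.16 bits
ratio = original_size / compressed_size = 85024 / 66106.16 = 1.2862

Compression ratio = 1.2862


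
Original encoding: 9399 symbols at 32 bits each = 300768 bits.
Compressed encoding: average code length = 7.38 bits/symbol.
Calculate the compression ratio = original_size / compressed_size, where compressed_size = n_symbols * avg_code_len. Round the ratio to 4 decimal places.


original_size = n_symbols * orig_bits = 9399 * 32 = 300768 bits
compressed_size = n_symbols * avg_code_len = 9399 * 7.38 = 69364.62 bits
ratio = original_size / compressed_size = 300768 / 69364.62 = 4.336

Compression ratio = 4.336


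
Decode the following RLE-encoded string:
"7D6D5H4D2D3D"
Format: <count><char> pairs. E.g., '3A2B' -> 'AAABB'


Expanding each <count><char> pair:
  7D -> 'DDDDDDD'
  6D -> 'DDDDDD'
  5H -> 'HHHHH'
  4D -> 'DDDD'
  2D -> 'DD'
  3D -> 'DDD'

Decoded = DDDDDDDDDDDDDHHHHHDDDDDDDDD


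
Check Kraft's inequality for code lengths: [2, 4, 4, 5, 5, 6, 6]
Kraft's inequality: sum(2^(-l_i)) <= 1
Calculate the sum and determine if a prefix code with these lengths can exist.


Sum = 2^(-2) + 2^(-4) + 2^(-4) + 2^(-5) + 2^(-5) + 2^(-6) + 2^(-6)
    = 0.25 + 0.0625 + 0.0625 + 0.03125 + 0.03125 + 0.015625 + 0.015625
    = 30/64 = 0.46875
Since 0.46875 <= 1, Kraft's inequality IS satisfied.
A prefix code with these lengths CAN exist.

Kraft sum = 0.46875. Satisfied.


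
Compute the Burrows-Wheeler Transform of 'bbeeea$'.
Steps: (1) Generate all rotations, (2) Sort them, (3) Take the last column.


Rotations (sorted):
  0: $bbeeea -> last char: a
  1: a$bbeee -> last char: e
  2: bbeeea$ -> last char: $
  3: beeea$b -> last char: b
  4: ea$bbee -> last char: e
  5: eea$bbe -> last char: e
  6: eeea$bb -> last char: b


BWT = ae$beeb


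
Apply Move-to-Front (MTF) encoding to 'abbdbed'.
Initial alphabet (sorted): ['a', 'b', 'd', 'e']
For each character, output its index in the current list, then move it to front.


MTF encoding:
'a': index 0 in ['a', 'b', 'd', 'e'] -> ['a', 'b', 'd', 'e']
'b': index 1 in ['a', 'b', 'd', 'e'] -> ['b', 'a', 'd', 'e']
'b': index 0 in ['b', 'a', 'd', 'e'] -> ['b', 'a', 'd', 'e']
'd': index 2 in ['b', 'a', 'd', 'e'] -> ['d', 'b', 'a', 'e']
'b': index 1 in ['d', 'b', 'a', 'e'] -> ['b', 'd', 'a', 'e']
'e': index 3 in ['b', 'd', 'a', 'e'] -> ['e', 'b', 'd', 'a']
'd': index 2 in ['e', 'b', 'd', 'a'] -> ['d', 'e', 'b', 'a']


Output: [0, 1, 0, 2, 1, 3, 2]


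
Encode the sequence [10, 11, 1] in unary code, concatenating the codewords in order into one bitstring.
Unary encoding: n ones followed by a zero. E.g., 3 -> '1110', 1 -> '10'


Encode each number as n ones followed by a terminating 0:
  10 -> 11111111110 (11 bits)
  11 -> 111111111110 (12 bits)
  1 -> 10 (2 bits)
Total length = 11 + 12 + 2 = 25 bits.

Unary([10, 11, 1]) = 1111111111011111111111010 (25 bits)


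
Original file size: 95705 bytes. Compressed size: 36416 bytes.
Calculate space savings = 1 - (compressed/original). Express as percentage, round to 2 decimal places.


ratio = compressed/original = 36416/95705 = 0.380503
savings = 1 - ratio = 1 - 0.380503 = 0.619497
as a percentage: 0.619497 * 100 = 61.95%

Space savings = 1 - 36416/95705 = 61.95%


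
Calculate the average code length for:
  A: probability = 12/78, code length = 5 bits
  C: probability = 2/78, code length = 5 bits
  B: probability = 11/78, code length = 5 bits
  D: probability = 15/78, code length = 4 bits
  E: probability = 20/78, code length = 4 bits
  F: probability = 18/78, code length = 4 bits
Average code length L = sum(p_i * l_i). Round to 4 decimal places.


Weighted contributions p_i * l_i:
  A: (12/78) * 5 = 60/78
  C: (2/78) * 5 = 10/78
  B: (11/78) * 5 = 55/78
  D: (15/78) * 4 = 60/78
  E: (20/78) * 4 = 80/78
  F: (18/78) * 4 = 72/78
Sum = (60 + 10 + 55 + 60 + 80 + 72)/78 = 337/78

L = 337/78 = 4.3205 bits/symbol


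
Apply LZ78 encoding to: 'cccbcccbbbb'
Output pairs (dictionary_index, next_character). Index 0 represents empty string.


LZ78 encoding steps:
Dictionary: {0: ''}
Step 1: w='' (idx 0), next='c' -> output (0, 'c'), add 'c' as idx 1
Step 2: w='c' (idx 1), next='c' -> output (1, 'c'), add 'cc' as idx 2
Step 3: w='' (idx 0), next='b' -> output (0, 'b'), add 'b' as idx 3
Step 4: w='cc' (idx 2), next='c' -> output (2, 'c'), add 'ccc' as idx 4
Step 5: w='b' (idx 3), next='b' -> output (3, 'b'), add 'bb' as idx 5
Step 6: w='bb' (idx 5), end of input -> output (5, '')


Encoded: [(0, 'c'), (1, 'c'), (0, 'b'), (2, 'c'), (3, 'b'), (5, '')]


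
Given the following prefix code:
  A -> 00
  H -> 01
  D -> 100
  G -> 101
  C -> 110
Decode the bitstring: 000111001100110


Decoding step by step:
Bits 00 -> A
Bits 01 -> H
Bits 110 -> C
Bits 01 -> H
Bits 100 -> D
Bits 110 -> C


Decoded message: AHCHDC


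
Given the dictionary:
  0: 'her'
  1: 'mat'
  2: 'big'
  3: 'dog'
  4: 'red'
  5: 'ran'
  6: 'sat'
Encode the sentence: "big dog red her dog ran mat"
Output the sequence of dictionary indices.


Look up each word in the dictionary:
  'big' -> 2
  'dog' -> 3
  'red' -> 4
  'her' -> 0
  'dog' -> 3
  'ran' -> 5
  'mat' -> 1

Encoded: [2, 3, 4, 0, 3, 5, 1]


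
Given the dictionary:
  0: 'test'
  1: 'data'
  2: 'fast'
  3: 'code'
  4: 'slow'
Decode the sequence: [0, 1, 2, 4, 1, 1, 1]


Look up each index in the dictionary:
  0 -> 'test'
  1 -> 'data'
  2 -> 'fast'
  4 -> 'slow'
  1 -> 'data'
  1 -> 'data'
  1 -> 'data'

Decoded: "test data fast slow data data data"


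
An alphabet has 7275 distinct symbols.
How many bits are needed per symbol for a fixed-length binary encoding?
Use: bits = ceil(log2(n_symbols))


log2(7275) = 12.8287
Bracket: 2^12 = 4096 < 7275 <= 2^13 = 8192
So ceil(log2(7275)) = 13

bits = ceil(log2(7275)) = ceil(12.8287) = 13 bits


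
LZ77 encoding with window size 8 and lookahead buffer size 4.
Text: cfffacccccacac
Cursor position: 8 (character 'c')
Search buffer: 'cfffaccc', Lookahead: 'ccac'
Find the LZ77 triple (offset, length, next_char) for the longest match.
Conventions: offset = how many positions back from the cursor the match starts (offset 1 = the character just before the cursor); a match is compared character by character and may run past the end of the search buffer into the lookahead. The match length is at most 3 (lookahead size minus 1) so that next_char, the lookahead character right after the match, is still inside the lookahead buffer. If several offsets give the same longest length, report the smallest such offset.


Try each offset into the search buffer:
  offset=1 (pos 7, char 'c'): match length 2
  offset=2 (pos 6, char 'c'): match length 2
  offset=3 (pos 5, char 'c'): match length 2
  offset=4 (pos 4, char 'a'): match length 0
  offset=5 (pos 3, char 'f'): match length 0
  offset=6 (pos 2, char 'f'): match length 0
  offset=7 (pos 1, char 'f'): match length 0
  offset=8 (pos 0, char 'c'): match length 1
Longest match has length 2, found at offsets 1, 2, 3; take the smallest, offset 1.
next_char = character at position 8 + 2 = 10 -> 'a'

Best match: offset=1, length=2 (matching 'cc' starting at position 7)
LZ77 triple: (1, 2, 'a')


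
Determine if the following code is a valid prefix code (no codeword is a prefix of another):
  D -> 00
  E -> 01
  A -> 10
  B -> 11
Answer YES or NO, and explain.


Checking each pair (does one codeword prefix another?):
  D='00' vs E='01': no prefix
  D='00' vs A='10': no prefix
  D='00' vs B='11': no prefix
  E='01' vs D='00': no prefix
  E='01' vs A='10': no prefix
  E='01' vs B='11': no prefix
  A='10' vs D='00': no prefix
  A='10' vs E='01': no prefix
  A='10' vs B='11': no prefix
  B='11' vs D='00': no prefix
  B='11' vs E='01': no prefix
  B='11' vs A='10': no prefix
No violation found over all pairs.

YES -- this is a valid prefix code. No codeword is a prefix of any other codeword.


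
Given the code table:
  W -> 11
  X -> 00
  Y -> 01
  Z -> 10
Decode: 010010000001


Decoding:
01 -> Y
00 -> X
10 -> Z
00 -> X
00 -> X
01 -> Y


Result: YXZXXY


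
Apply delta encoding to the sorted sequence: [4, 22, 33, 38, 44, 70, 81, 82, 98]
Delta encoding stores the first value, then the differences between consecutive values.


First value: 4
Deltas:
  22 - 4 = 18
  33 - 22 = 11
  38 - 33 = 5
  44 - 38 = 6
  70 - 44 = 26
  81 - 70 = 11
  82 - 81 = 1
  98 - 82 = 16


Delta encoded: [4, 18, 11, 5, 6, 26, 11, 1, 16]


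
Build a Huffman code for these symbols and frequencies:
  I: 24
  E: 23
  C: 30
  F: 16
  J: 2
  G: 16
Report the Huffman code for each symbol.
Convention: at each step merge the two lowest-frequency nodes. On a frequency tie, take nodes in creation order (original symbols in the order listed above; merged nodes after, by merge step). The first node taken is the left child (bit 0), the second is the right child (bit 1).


Huffman tree construction:
Step 1: Merge J(2) + F(16) = 18
Step 2: Merge G(16) + (J+F)(18) = 34
Step 3: Merge E(23) + I(24) = 47
Step 4: Merge C(30) + (G+(J+F))(34) = 64
Step 5: Merge (E+I)(47) + (C+(G+(J+F)))(64) = 111
Read each symbol's code off the tree from the root (left child = 0, right child = 1).

Codes:
  I: 01 (length 2)
  E: 00 (length 2)
  C: 10 (length 2)
  F: 1111 (length 4)
  J: 1110 (length 4)
  G: 110 (length 3)
Average code length: 274/111 = 2.4685 bits/symbol


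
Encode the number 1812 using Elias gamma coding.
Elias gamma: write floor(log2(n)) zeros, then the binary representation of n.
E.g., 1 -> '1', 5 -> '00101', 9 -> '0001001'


num_bits = floor(log2(1812)) + 1 = 11
leading_zeros = num_bits - 1 = 10
binary(1812) = 11100010100

Elias gamma(1812) = '0000000000' + '11100010100' = 000000000011100010100 (21 bits)


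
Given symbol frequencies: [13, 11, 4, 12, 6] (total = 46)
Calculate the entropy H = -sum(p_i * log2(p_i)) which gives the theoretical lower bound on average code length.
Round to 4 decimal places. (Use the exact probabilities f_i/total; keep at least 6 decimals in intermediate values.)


Per-symbol terms -p_i * log2(p_i) with p_i = f_i/46:
  p = 13/46 = 0.282609: log2(p) = -1.823122, -p*log2(p) = 0.515230
  p = 11/46 = 0.239130: log2(p) = -2.064130, -p*log2(p) = 0.493596
  p = 4/46 = 0.086957: log2(p) = -3.523562, -p*log2(p) = 0.306397
  p = 12/46 = 0.260870: log2(p) = -1.938599, -p*log2(p) = 0.505722
  p = 6/46 = 0.130435: log2(p) = -2.938599, -p*log2(p) = 0.383296
H = 0.515230 + 0.493596 + 0.306397 + 0.505722 + 0.383296 = 2.204241

H = 2.2042 bits/symbol


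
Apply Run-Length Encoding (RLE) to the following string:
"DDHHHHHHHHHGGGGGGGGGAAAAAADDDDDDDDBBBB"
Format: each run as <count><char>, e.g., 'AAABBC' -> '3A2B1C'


Scanning runs left to right:
  i=0: run of 'D' x 2 -> '2D'
  i=2: run of 'H' x 9 -> '9H'
  i=11: run of 'G' x 9 -> '9G'
  i=20: run of 'A' x 6 -> '6A'
  i=26: run of 'D' x 8 -> '8D'
  i=34: run of 'B' x 4 -> '4B'

RLE = 2D9H9G6A8D4B


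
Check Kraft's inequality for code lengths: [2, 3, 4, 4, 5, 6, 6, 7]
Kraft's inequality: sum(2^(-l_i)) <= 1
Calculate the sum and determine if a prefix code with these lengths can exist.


Sum = 2^(-2) + 2^(-3) + 2^(-4) + 2^(-4) + 2^(-5) + 2^(-6) + 2^(-6) + 2^(-7)
    = 0.25 + 0.125 + 0.0625 + 0.0625 + 0.03125 + 0.015625 + 0.015625 + 0.0078125
    = 73/128 = 0.5703125
Since 0.5703125 <= 1, Kraft's inequality IS satisfied.
A prefix code with these lengths CAN exist.

Kraft sum = 0.5703125. Satisfied.


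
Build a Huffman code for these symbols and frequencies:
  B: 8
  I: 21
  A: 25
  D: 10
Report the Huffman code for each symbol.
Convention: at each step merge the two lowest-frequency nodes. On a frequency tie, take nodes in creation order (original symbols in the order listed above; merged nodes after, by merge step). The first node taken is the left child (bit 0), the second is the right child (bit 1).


Huffman tree construction:
Step 1: Merge B(8) + D(10) = 18
Step 2: Merge (B+D)(18) + I(21) = 39
Step 3: Merge A(25) + ((B+D)+I)(39) = 64
Read each symbol's code off the tree from the root (left child = 0, right child = 1).

Codes:
  B: 100 (length 3)
  I: 11 (length 2)
  A: 0 (length 1)
  D: 101 (length 3)
Average code length: 121/64 = 1.8906 bits/symbol


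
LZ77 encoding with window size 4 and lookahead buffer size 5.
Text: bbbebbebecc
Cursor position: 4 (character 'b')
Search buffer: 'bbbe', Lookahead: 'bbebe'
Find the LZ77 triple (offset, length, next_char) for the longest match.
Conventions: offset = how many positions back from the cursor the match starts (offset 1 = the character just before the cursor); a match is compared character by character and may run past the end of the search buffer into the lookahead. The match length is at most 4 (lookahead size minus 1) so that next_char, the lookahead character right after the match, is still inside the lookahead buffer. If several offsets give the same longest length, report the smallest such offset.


Try each offset into the search buffer:
  offset=1 (pos 3, char 'e'): match length 0
  offset=2 (pos 2, char 'b'): match length 1
  offset=3 (pos 1, char 'b'): match length 4
  offset=4 (pos 0, char 'b'): match length 2
Longest match has length 4 at offset 3.
next_char = character at position 4 + 4 = 8 -> 'e'

Best match: offset=3, length=4 (matching 'bbeb' starting at position 1)
LZ77 triple: (3, 4, 'e')


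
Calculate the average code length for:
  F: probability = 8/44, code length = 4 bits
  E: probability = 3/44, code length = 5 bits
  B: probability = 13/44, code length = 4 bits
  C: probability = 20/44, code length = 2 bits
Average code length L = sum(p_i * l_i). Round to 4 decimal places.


Weighted contributions p_i * l_i:
  F: (8/44) * 4 = 32/44
  E: (3/44) * 5 = 15/44
  B: (13/44) * 4 = 52/44
  C: (20/44) * 2 = 40/44
Sum = (32 + 15 + 52 + 40)/44 = 139/44

L = 139/44 = 3.1591 bits/symbol


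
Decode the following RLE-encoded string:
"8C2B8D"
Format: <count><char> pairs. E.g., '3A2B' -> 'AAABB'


Expanding each <count><char> pair:
  8C -> 'CCCCCCCC'
  2B -> 'BB'
  8D -> 'DDDDDDDD'

Decoded = CCCCCCCCBBDDDDDDDD


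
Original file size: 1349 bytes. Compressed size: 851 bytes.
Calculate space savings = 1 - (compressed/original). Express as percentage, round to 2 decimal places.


ratio = compressed/original = 851/1349 = 0.630838
savings = 1 - ratio = 1 - 0.630838 = 0.369162
as a percentage: 0.369162 * 100 = 36.92%

Space savings = 1 - 851/1349 = 36.92%


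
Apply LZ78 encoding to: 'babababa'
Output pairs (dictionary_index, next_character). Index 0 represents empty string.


LZ78 encoding steps:
Dictionary: {0: ''}
Step 1: w='' (idx 0), next='b' -> output (0, 'b'), add 'b' as idx 1
Step 2: w='' (idx 0), next='a' -> output (0, 'a'), add 'a' as idx 2
Step 3: w='b' (idx 1), next='a' -> output (1, 'a'), add 'ba' as idx 3
Step 4: w='ba' (idx 3), next='b' -> output (3, 'b'), add 'bab' as idx 4
Step 5: w='a' (idx 2), end of input -> output (2, '')


Encoded: [(0, 'b'), (0, 'a'), (1, 'a'), (3, 'b'), (2, '')]


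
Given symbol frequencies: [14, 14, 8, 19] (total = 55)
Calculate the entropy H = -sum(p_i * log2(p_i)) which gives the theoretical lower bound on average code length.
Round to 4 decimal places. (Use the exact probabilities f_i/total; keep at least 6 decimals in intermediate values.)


Per-symbol terms -p_i * log2(p_i) with p_i = f_i/55:
  p = 14/55 = 0.254545: log2(p) = -1.974005, -p*log2(p) = 0.502474
  p = 14/55 = 0.254545: log2(p) = -1.974005, -p*log2(p) = 0.502474
  p = 8/55 = 0.145455: log2(p) = -2.781360, -p*log2(p) = 0.404561
  p = 19/55 = 0.345455: log2(p) = -1.533432, -p*log2(p) = 0.529731
H = 0.502474 + 0.502474 + 0.404561 + 0.529731 = 1.939240

H = 1.9392 bits/symbol


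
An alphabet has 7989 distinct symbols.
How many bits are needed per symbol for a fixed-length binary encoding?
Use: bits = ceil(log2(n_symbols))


log2(7989) = 12.9638
Bracket: 2^12 = 4096 < 7989 <= 2^13 = 8192
So ceil(log2(7989)) = 13

bits = ceil(log2(7989)) = ceil(12.9638) = 13 bits


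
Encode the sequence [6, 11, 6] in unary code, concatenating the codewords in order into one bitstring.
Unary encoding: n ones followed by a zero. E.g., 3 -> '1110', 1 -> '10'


Encode each number as n ones followed by a terminating 0:
  6 -> 1111110 (7 bits)
  11 -> 111111111110 (12 bits)
  6 -> 1111110 (7 bits)
Total length = 7 + 12 + 7 = 26 bits.

Unary([6, 11, 6]) = 11111101111111111101111110 (26 bits)


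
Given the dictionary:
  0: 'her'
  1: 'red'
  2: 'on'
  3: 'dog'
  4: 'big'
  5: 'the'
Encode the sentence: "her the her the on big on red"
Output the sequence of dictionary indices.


Look up each word in the dictionary:
  'her' -> 0
  'the' -> 5
  'her' -> 0
  'the' -> 5
  'on' -> 2
  'big' -> 4
  'on' -> 2
  'red' -> 1

Encoded: [0, 5, 0, 5, 2, 4, 2, 1]


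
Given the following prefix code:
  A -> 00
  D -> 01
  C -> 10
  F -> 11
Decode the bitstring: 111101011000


Decoding step by step:
Bits 11 -> F
Bits 11 -> F
Bits 01 -> D
Bits 01 -> D
Bits 10 -> C
Bits 00 -> A


Decoded message: FFDDCA


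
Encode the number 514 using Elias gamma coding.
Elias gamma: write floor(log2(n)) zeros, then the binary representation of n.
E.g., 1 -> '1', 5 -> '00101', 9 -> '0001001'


num_bits = floor(log2(514)) + 1 = 10
leading_zeros = num_bits - 1 = 9
binary(514) = 1000000010

Elias gamma(514) = '000000000' + '1000000010' = 0000000001000000010 (19 bits)


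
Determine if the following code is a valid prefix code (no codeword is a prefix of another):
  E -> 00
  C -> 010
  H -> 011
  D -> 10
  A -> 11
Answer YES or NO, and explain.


Checking each pair (does one codeword prefix another?):
  E='00' vs C='010': no prefix
  E='00' vs H='011': no prefix
  E='00' vs D='10': no prefix
  E='00' vs A='11': no prefix
  C='010' vs E='00': no prefix
  C='010' vs H='011': no prefix
  C='010' vs D='10': no prefix
  C='010' vs A='11': no prefix
  H='011' vs E='00': no prefix
  H='011' vs C='010': no prefix
  H='011' vs D='10': no prefix
  H='011' vs A='11': no prefix
  D='10' vs E='00': no prefix
  D='10' vs C='010': no prefix
  D='10' vs H='011': no prefix
  D='10' vs A='11': no prefix
  A='11' vs E='00': no prefix
  A='11' vs C='010': no prefix
  A='11' vs H='011': no prefix
  A='11' vs D='10': no prefix
No violation found over all pairs.

YES -- this is a valid prefix code. No codeword is a prefix of any other codeword.


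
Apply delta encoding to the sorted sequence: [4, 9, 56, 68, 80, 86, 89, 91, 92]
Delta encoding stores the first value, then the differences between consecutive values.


First value: 4
Deltas:
  9 - 4 = 5
  56 - 9 = 47
  68 - 56 = 12
  80 - 68 = 12
  86 - 80 = 6
  89 - 86 = 3
  91 - 89 = 2
  92 - 91 = 1


Delta encoded: [4, 5, 47, 12, 12, 6, 3, 2, 1]


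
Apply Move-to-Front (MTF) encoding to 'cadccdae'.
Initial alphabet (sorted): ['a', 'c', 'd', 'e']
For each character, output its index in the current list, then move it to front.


MTF encoding:
'c': index 1 in ['a', 'c', 'd', 'e'] -> ['c', 'a', 'd', 'e']
'a': index 1 in ['c', 'a', 'd', 'e'] -> ['a', 'c', 'd', 'e']
'd': index 2 in ['a', 'c', 'd', 'e'] -> ['d', 'a', 'c', 'e']
'c': index 2 in ['d', 'a', 'c', 'e'] -> ['c', 'd', 'a', 'e']
'c': index 0 in ['c', 'd', 'a', 'e'] -> ['c', 'd', 'a', 'e']
'd': index 1 in ['c', 'd', 'a', 'e'] -> ['d', 'c', 'a', 'e']
'a': index 2 in ['d', 'c', 'a', 'e'] -> ['a', 'd', 'c', 'e']
'e': index 3 in ['a', 'd', 'c', 'e'] -> ['e', 'a', 'd', 'c']


Output: [1, 1, 2, 2, 0, 1, 2, 3]
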